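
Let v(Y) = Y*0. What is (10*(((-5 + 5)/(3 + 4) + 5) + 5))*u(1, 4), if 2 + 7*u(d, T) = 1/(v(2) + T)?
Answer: -25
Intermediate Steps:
v(Y) = 0
u(d, T) = -2/7 + 1/(7*T) (u(d, T) = -2/7 + 1/(7*(0 + T)) = -2/7 + 1/(7*T))
(10*(((-5 + 5)/(3 + 4) + 5) + 5))*u(1, 4) = (10*(((-5 + 5)/(3 + 4) + 5) + 5))*((⅐)*(1 - 2*4)/4) = (10*((0/7 + 5) + 5))*((⅐)*(¼)*(1 - 8)) = (10*((0*(⅐) + 5) + 5))*((⅐)*(¼)*(-7)) = (10*((0 + 5) + 5))*(-¼) = (10*(5 + 5))*(-¼) = (10*10)*(-¼) = 100*(-¼) = -25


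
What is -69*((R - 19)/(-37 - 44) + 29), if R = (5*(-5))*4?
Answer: -56764/27 ≈ -2102.4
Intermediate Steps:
R = -100 (R = -25*4 = -100)
-69*((R - 19)/(-37 - 44) + 29) = -69*((-100 - 19)/(-37 - 44) + 29) = -69*(-119/(-81) + 29) = -69*(-119*(-1/81) + 29) = -69*(119/81 + 29) = -69*2468/81 = -56764/27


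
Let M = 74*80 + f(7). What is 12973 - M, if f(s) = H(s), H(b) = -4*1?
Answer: 7057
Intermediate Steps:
H(b) = -4
f(s) = -4
M = 5916 (M = 74*80 - 4 = 5920 - 4 = 5916)
12973 - M = 12973 - 1*5916 = 12973 - 5916 = 7057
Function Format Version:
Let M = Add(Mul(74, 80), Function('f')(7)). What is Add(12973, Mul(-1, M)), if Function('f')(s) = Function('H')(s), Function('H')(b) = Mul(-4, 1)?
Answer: 7057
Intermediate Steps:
Function('H')(b) = -4
Function('f')(s) = -4
M = 5916 (M = Add(Mul(74, 80), -4) = Add(5920, -4) = 5916)
Add(12973, Mul(-1, M)) = Add(12973, Mul(-1, 5916)) = Add(12973, -5916) = 7057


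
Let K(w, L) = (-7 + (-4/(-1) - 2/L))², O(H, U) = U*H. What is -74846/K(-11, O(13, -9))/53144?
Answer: -39406419/248961244 ≈ -0.15828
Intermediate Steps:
O(H, U) = H*U
K(w, L) = (-3 - 2/L)² (K(w, L) = (-7 + (-4*(-1) - 2/L))² = (-7 + (4 - 2/L))² = (-3 - 2/L)²)
-74846/K(-11, O(13, -9))/53144 = -74846*13689/(2 + 3*(13*(-9)))²/53144 = -74846*13689/(2 + 3*(-117))²*(1/53144) = -74846*13689/(2 - 351)²*(1/53144) = -74846/((1/13689)*(-349)²)*(1/53144) = -74846/((1/13689)*121801)*(1/53144) = -74846/121801/13689*(1/53144) = -74846*13689/121801*(1/53144) = -1024566894/121801*1/53144 = -39406419/248961244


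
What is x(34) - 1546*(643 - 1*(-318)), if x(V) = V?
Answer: -1485672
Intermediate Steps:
x(34) - 1546*(643 - 1*(-318)) = 34 - 1546*(643 - 1*(-318)) = 34 - 1546*(643 + 318) = 34 - 1546*961 = 34 - 1485706 = -1485672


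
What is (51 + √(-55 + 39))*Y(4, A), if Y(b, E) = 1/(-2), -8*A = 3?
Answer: -51/2 - 2*I ≈ -25.5 - 2.0*I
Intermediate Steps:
A = -3/8 (A = -⅛*3 = -3/8 ≈ -0.37500)
Y(b, E) = -½
(51 + √(-55 + 39))*Y(4, A) = (51 + √(-55 + 39))*(-½) = (51 + √(-16))*(-½) = (51 + 4*I)*(-½) = -51/2 - 2*I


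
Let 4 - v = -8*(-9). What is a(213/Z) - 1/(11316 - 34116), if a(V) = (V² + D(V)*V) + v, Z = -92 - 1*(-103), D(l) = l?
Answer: 1881228121/2758800 ≈ 681.90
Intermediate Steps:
v = -68 (v = 4 - (-8)*(-9) = 4 - 1*72 = 4 - 72 = -68)
Z = 11 (Z = -92 + 103 = 11)
a(V) = -68 + 2*V² (a(V) = (V² + V*V) - 68 = (V² + V²) - 68 = 2*V² - 68 = -68 + 2*V²)
a(213/Z) - 1/(11316 - 34116) = (-68 + 2*(213/11)²) - 1/(11316 - 34116) = (-68 + 2*(213*(1/11))²) - 1/(-22800) = (-68 + 2*(213/11)²) - 1*(-1/22800) = (-68 + 2*(45369/121)) + 1/22800 = (-68 + 90738/121) + 1/22800 = 82510/121 + 1/22800 = 1881228121/2758800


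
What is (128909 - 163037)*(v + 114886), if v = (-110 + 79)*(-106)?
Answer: -4032974016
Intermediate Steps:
v = 3286 (v = -31*(-106) = 3286)
(128909 - 163037)*(v + 114886) = (128909 - 163037)*(3286 + 114886) = -34128*118172 = -4032974016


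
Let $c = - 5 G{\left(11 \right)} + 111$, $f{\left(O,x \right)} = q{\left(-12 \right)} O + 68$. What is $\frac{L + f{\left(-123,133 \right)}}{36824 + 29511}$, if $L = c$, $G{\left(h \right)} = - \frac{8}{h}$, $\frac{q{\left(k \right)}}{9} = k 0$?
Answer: $\frac{2009}{729685} \approx 0.0027532$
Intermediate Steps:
$q{\left(k \right)} = 0$ ($q{\left(k \right)} = 9 k 0 = 9 \cdot 0 = 0$)
$f{\left(O,x \right)} = 68$ ($f{\left(O,x \right)} = 0 O + 68 = 0 + 68 = 68$)
$c = \frac{1261}{11}$ ($c = - 5 \left(- \frac{8}{11}\right) + 111 = - 5 \left(\left(-8\right) \frac{1}{11}\right) + 111 = \left(-5\right) \left(- \frac{8}{11}\right) + 111 = \frac{40}{11} + 111 = \frac{1261}{11} \approx 114.64$)
$L = \frac{1261}{11} \approx 114.64$
$\frac{L + f{\left(-123,133 \right)}}{36824 + 29511} = \frac{\frac{1261}{11} + 68}{36824 + 29511} = \frac{2009}{11 \cdot 66335} = \frac{2009}{11} \cdot \frac{1}{66335} = \frac{2009}{729685}$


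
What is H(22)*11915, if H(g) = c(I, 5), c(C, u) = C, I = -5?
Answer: -59575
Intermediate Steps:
H(g) = -5
H(22)*11915 = -5*11915 = -59575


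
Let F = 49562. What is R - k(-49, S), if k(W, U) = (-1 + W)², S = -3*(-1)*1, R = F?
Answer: 47062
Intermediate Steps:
R = 49562
S = 3 (S = 3*1 = 3)
R - k(-49, S) = 49562 - (-1 - 49)² = 49562 - 1*(-50)² = 49562 - 1*2500 = 49562 - 2500 = 47062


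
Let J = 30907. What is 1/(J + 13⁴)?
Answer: 1/59468 ≈ 1.6816e-5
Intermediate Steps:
1/(J + 13⁴) = 1/(30907 + 13⁴) = 1/(30907 + 28561) = 1/59468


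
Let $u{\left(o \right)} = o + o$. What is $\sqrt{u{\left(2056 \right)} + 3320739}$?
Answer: $\sqrt{3324851} \approx 1823.4$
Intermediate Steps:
$u{\left(o \right)} = 2 o$
$\sqrt{u{\left(2056 \right)} + 3320739} = \sqrt{2 \cdot 2056 + 3320739} = \sqrt{4112 + 3320739} = \sqrt{3324851}$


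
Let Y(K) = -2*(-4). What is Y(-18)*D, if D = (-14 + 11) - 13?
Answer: -128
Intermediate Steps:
Y(K) = 8
D = -16 (D = -3 - 13 = -16)
Y(-18)*D = 8*(-16) = -128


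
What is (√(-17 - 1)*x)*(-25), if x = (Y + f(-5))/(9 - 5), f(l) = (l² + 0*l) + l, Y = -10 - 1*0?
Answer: -375*I*√2/2 ≈ -265.17*I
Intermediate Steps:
Y = -10 (Y = -10 + 0 = -10)
f(l) = l + l² (f(l) = (l² + 0) + l = l² + l = l + l²)
x = 5/2 (x = (-10 - 5*(1 - 5))/(9 - 5) = (-10 - 5*(-4))/4 = (-10 + 20)*(¼) = 10*(¼) = 5/2 ≈ 2.5000)
(√(-17 - 1)*x)*(-25) = (√(-17 - 1)*(5/2))*(-25) = (√(-18)*(5/2))*(-25) = ((3*I*√2)*(5/2))*(-25) = (15*I*√2/2)*(-25) = -375*I*√2/2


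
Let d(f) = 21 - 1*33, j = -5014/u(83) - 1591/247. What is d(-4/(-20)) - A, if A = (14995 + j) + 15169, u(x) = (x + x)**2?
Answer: -102671397189/3403166 ≈ -30169.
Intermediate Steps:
u(x) = 4*x**2 (u(x) = (2*x)**2 = 4*x**2)
j = -22540027/3403166 (j = -5014/(4*83**2) - 1591/247 = -5014/(4*6889) - 1591*1/247 = -5014/27556 - 1591/247 = -5014*1/27556 - 1591/247 = -2507/13778 - 1591/247 = -22540027/3403166 ≈ -6.6233)
d(f) = -12 (d(f) = 21 - 33 = -12)
A = 102630559197/3403166 (A = (14995 - 22540027/3403166) + 15169 = 51007934143/3403166 + 15169 = 102630559197/3403166 ≈ 30157.)
d(-4/(-20)) - A = -12 - 1*102630559197/3403166 = -12 - 102630559197/3403166 = -102671397189/3403166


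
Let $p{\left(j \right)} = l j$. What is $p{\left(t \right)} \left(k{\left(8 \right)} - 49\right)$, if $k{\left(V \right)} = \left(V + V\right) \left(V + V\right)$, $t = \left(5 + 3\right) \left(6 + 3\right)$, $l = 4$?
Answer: $59616$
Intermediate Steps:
$t = 72$ ($t = 8 \cdot 9 = 72$)
$k{\left(V \right)} = 4 V^{2}$ ($k{\left(V \right)} = 2 V 2 V = 4 V^{2}$)
$p{\left(j \right)} = 4 j$
$p{\left(t \right)} \left(k{\left(8 \right)} - 49\right) = 4 \cdot 72 \left(4 \cdot 8^{2} - 49\right) = 288 \left(4 \cdot 64 - 49\right) = 288 \left(256 - 49\right) = 288 \cdot 207 = 59616$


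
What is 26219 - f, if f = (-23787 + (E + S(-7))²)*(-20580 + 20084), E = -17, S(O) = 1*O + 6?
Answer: -11611429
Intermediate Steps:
S(O) = 6 + O (S(O) = O + 6 = 6 + O)
f = 11637648 (f = (-23787 + (-17 + (6 - 7))²)*(-20580 + 20084) = (-23787 + (-17 - 1)²)*(-496) = (-23787 + (-18)²)*(-496) = (-23787 + 324)*(-496) = -23463*(-496) = 11637648)
26219 - f = 26219 - 1*11637648 = 26219 - 11637648 = -11611429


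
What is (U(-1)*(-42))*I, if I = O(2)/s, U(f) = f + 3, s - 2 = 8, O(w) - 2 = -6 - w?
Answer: 252/5 ≈ 50.400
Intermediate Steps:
O(w) = -4 - w (O(w) = 2 + (-6 - w) = -4 - w)
s = 10 (s = 2 + 8 = 10)
U(f) = 3 + f
I = -3/5 (I = (-4 - 1*2)/10 = (-4 - 2)*(1/10) = -6*1/10 = -3/5 ≈ -0.60000)
(U(-1)*(-42))*I = ((3 - 1)*(-42))*(-3/5) = (2*(-42))*(-3/5) = -84*(-3/5) = 252/5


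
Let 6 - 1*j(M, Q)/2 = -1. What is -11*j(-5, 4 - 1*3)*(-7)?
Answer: 1078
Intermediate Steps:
j(M, Q) = 14 (j(M, Q) = 12 - 2*(-1) = 12 + 2 = 14)
-11*j(-5, 4 - 1*3)*(-7) = -11*14*(-7) = -154*(-7) = 1078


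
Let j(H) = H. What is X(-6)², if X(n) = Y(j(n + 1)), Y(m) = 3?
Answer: 9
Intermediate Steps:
X(n) = 3
X(-6)² = 3² = 9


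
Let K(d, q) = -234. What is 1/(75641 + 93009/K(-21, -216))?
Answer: 78/5868995 ≈ 1.3290e-5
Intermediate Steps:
1/(75641 + 93009/K(-21, -216)) = 1/(75641 + 93009/(-234)) = 1/(75641 + 93009*(-1/234)) = 1/(75641 - 31003/78) = 1/(5868995/78) = 78/5868995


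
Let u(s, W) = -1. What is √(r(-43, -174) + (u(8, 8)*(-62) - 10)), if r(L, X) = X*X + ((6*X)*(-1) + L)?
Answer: 177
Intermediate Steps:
r(L, X) = L + X² - 6*X (r(L, X) = X² + (-6*X + L) = X² + (L - 6*X) = L + X² - 6*X)
√(r(-43, -174) + (u(8, 8)*(-62) - 10)) = √((-43 + (-174)² - 6*(-174)) + (-1*(-62) - 10)) = √((-43 + 30276 + 1044) + (62 - 10)) = √(31277 + 52) = √31329 = 177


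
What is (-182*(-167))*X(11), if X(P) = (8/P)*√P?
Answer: 243152*√11/11 ≈ 73313.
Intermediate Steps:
X(P) = 8/√P
(-182*(-167))*X(11) = (-182*(-167))*(8/√11) = 30394*(8*(√11/11)) = 30394*(8*√11/11) = 243152*√11/11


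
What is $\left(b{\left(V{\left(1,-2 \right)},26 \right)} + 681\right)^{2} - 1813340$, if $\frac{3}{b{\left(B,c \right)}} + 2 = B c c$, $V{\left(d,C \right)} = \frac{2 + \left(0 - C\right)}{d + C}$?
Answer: $- \frac{1098024101239}{813604} \approx -1.3496 \cdot 10^{6}$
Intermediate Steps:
$V{\left(d,C \right)} = \frac{2 - C}{C + d}$
$b{\left(B,c \right)} = \frac{3}{-2 + B c^{2}}$ ($b{\left(B,c \right)} = \frac{3}{-2 + B c c} = \frac{3}{-2 + B c^{2}}$)
$\left(b{\left(V{\left(1,-2 \right)},26 \right)} + 681\right)^{2} - 1813340 = \left(\frac{3}{-2 + \frac{2 - -2}{-2 + 1} \cdot 26^{2}} + 681\right)^{2} - 1813340 = \left(\frac{3}{-2 + \frac{2 + 2}{-1} \cdot 676} + 681\right)^{2} - 1813340 = \left(\frac{3}{-2 + \left(-1\right) 4 \cdot 676} + 681\right)^{2} - 1813340 = \left(\frac{3}{-2 - 2704} + 681\right)^{2} - 1813340 = \left(\frac{3}{-2706} + 681\right)^{2} - 1813340 = \left(3 \left(- \frac{1}{2706}\right) + 681\right)^{2} - 1813340 = \left(- \frac{1}{902} + 681\right)^{2} - 1813340 = \left(\frac{614261}{902}\right)^{2} - 1813340 = \frac{377316576121}{813604} - 1813340 = - \frac{1098024101239}{813604}$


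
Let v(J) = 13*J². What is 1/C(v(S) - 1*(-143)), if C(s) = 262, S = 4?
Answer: 1/262 ≈ 0.0038168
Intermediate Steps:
1/C(v(S) - 1*(-143)) = 1/262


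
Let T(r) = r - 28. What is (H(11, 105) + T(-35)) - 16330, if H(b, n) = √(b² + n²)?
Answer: -16393 + √11146 ≈ -16287.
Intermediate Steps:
T(r) = -28 + r
(H(11, 105) + T(-35)) - 16330 = (√(11² + 105²) + (-28 - 35)) - 16330 = (√(121 + 11025) - 63) - 16330 = (√11146 - 63) - 16330 = (-63 + √11146) - 16330 = -16393 + √11146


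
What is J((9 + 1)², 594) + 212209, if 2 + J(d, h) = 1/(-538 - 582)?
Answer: 237671839/1120 ≈ 2.1221e+5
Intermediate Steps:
J(d, h) = -2241/1120 (J(d, h) = -2 + 1/(-538 - 582) = -2 + 1/(-1120) = -2 - 1/1120 = -2241/1120)
J((9 + 1)², 594) + 212209 = -2241/1120 + 212209 = 237671839/1120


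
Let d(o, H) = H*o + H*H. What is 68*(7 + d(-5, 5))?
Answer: 476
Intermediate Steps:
d(o, H) = H**2 + H*o (d(o, H) = H*o + H**2 = H**2 + H*o)
68*(7 + d(-5, 5)) = 68*(7 + 5*(5 - 5)) = 68*(7 + 5*0) = 68*(7 + 0) = 68*7 = 476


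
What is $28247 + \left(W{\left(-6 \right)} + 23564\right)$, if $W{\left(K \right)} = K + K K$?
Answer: $51841$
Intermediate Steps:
$W{\left(K \right)} = K + K^{2}$
$28247 + \left(W{\left(-6 \right)} + 23564\right) = 28247 + \left(- 6 \left(1 - 6\right) + 23564\right) = 28247 + \left(\left(-6\right) \left(-5\right) + 23564\right) = 28247 + \left(30 + 23564\right) = 28247 + 23594 = 51841$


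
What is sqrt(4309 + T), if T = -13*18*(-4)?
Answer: sqrt(5245) ≈ 72.422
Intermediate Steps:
T = 936 (T = -234*(-4) = 936)
sqrt(4309 + T) = sqrt(4309 + 936) = sqrt(5245)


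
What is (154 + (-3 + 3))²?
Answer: 23716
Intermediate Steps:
(154 + (-3 + 3))² = (154 + 0)² = 154² = 23716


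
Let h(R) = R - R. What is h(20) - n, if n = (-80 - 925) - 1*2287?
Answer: 3292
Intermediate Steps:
h(R) = 0
n = -3292 (n = -1005 - 2287 = -3292)
h(20) - n = 0 - 1*(-3292) = 0 + 3292 = 3292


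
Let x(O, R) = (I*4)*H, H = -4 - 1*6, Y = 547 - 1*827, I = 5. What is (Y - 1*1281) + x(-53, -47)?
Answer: -1761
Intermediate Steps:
Y = -280 (Y = 547 - 827 = -280)
H = -10 (H = -4 - 6 = -10)
x(O, R) = -200 (x(O, R) = (5*4)*(-10) = 20*(-10) = -200)
(Y - 1*1281) + x(-53, -47) = (-280 - 1*1281) - 200 = (-280 - 1281) - 200 = -1561 - 200 = -1761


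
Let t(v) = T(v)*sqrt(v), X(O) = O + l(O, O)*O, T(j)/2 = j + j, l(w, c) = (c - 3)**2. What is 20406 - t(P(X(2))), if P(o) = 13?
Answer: 20406 - 52*sqrt(13) ≈ 20219.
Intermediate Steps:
l(w, c) = (-3 + c)**2
T(j) = 4*j (T(j) = 2*(j + j) = 2*(2*j) = 4*j)
X(O) = O + O*(-3 + O)**2 (X(O) = O + (-3 + O)**2*O = O + O*(-3 + O)**2)
t(v) = 4*v**(3/2) (t(v) = (4*v)*sqrt(v) = 4*v**(3/2))
20406 - t(P(X(2))) = 20406 - 4*13**(3/2) = 20406 - 4*13*sqrt(13) = 20406 - 52*sqrt(13)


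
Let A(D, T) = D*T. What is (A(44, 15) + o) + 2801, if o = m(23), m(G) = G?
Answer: 3484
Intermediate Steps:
o = 23
(A(44, 15) + o) + 2801 = (44*15 + 23) + 2801 = (660 + 23) + 2801 = 683 + 2801 = 3484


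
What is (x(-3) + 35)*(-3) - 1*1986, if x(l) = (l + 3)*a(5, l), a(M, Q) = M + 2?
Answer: -2091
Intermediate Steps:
a(M, Q) = 2 + M
x(l) = 21 + 7*l (x(l) = (l + 3)*(2 + 5) = (3 + l)*7 = 21 + 7*l)
(x(-3) + 35)*(-3) - 1*1986 = ((21 + 7*(-3)) + 35)*(-3) - 1*1986 = ((21 - 21) + 35)*(-3) - 1986 = (0 + 35)*(-3) - 1986 = 35*(-3) - 1986 = -105 - 1986 = -2091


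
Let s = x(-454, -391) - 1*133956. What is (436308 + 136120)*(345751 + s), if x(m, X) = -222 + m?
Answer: 120850426932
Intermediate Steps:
s = -134632 (s = (-222 - 454) - 1*133956 = -676 - 133956 = -134632)
(436308 + 136120)*(345751 + s) = (436308 + 136120)*(345751 - 134632) = 572428*211119 = 120850426932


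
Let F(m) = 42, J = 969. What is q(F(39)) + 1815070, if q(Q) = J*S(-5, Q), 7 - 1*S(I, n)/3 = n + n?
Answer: 1591231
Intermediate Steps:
S(I, n) = 21 - 6*n (S(I, n) = 21 - 3*(n + n) = 21 - 6*n)
q(Q) = 20349 - 5814*Q (q(Q) = 969*(21 - 6*Q) = 20349 - 5814*Q)
q(F(39)) + 1815070 = (20349 - 5814*42) + 1815070 = (20349 - 244188) + 1815070 = -223839 + 1815070 = 1591231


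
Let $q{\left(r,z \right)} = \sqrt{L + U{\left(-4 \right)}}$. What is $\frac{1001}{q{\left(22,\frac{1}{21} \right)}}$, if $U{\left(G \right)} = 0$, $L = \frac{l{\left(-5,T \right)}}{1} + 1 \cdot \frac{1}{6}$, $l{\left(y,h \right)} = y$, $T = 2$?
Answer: $- \frac{1001 i \sqrt{174}}{29} \approx - 455.31 i$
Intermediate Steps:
$L = - \frac{29}{6}$ ($L = - \frac{5}{1} + 1 \cdot \frac{1}{6} = \left(-5\right) 1 + 1 \cdot \frac{1}{6} = -5 + \frac{1}{6} = - \frac{29}{6} \approx -4.8333$)
$q{\left(r,z \right)} = \frac{i \sqrt{174}}{6}$ ($q{\left(r,z \right)} = \sqrt{- \frac{29}{6} + 0} = \sqrt{- \frac{29}{6}} = \frac{i \sqrt{174}}{6}$)
$\frac{1001}{q{\left(22,\frac{1}{21} \right)}} = \frac{1001}{\frac{1}{6} i \sqrt{174}} = 1001 \left(- \frac{i \sqrt{174}}{29}\right) = - \frac{1001 i \sqrt{174}}{29}$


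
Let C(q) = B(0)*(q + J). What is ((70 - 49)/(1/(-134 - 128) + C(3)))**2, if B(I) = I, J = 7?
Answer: 30272004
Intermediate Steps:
C(q) = 0 (C(q) = 0*(q + 7) = 0*(7 + q) = 0)
((70 - 49)/(1/(-134 - 128) + C(3)))**2 = ((70 - 49)/(1/(-134 - 128) + 0))**2 = (21/(1/(-262) + 0))**2 = (21/(-1/262 + 0))**2 = (21/(-1/262))**2 = (21*(-262))**2 = (-5502)**2 = 30272004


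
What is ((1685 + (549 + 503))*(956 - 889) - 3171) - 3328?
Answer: 176880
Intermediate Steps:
((1685 + (549 + 503))*(956 - 889) - 3171) - 3328 = ((1685 + 1052)*67 - 3171) - 3328 = (2737*67 - 3171) - 3328 = (183379 - 3171) - 3328 = 180208 - 3328 = 176880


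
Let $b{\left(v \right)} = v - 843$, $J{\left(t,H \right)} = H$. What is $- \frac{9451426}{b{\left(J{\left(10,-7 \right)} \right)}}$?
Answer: $\frac{4725713}{425} \approx 11119.0$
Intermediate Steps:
$b{\left(v \right)} = -843 + v$
$- \frac{9451426}{b{\left(J{\left(10,-7 \right)} \right)}} = - \frac{9451426}{-843 - 7} = - \frac{9451426}{-850} = \left(-9451426\right) \left(- \frac{1}{850}\right) = \frac{4725713}{425}$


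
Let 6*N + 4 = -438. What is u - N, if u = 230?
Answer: 911/3 ≈ 303.67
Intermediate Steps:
N = -221/3 (N = -⅔ + (⅙)*(-438) = -⅔ - 73 = -221/3 ≈ -73.667)
u - N = 230 - 1*(-221/3) = 230 + 221/3 = 911/3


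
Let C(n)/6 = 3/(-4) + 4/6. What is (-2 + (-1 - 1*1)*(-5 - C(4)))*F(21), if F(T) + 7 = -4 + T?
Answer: 70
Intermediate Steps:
C(n) = -½ (C(n) = 6*(3/(-4) + 4/6) = 6*(3*(-¼) + 4*(⅙)) = 6*(-¾ + ⅔) = 6*(-1/12) = -½)
F(T) = -11 + T (F(T) = -7 + (-4 + T) = -11 + T)
(-2 + (-1 - 1*1)*(-5 - C(4)))*F(21) = (-2 + (-1 - 1*1)*(-5 - 1*(-½)))*(-11 + 21) = (-2 + (-1 - 1)*(-5 + ½))*10 = (-2 - 2*(-9/2))*10 = (-2 + 9)*10 = 7*10 = 70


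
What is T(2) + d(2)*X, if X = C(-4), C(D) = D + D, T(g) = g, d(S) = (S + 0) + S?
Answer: -30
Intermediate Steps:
d(S) = 2*S (d(S) = S + S = 2*S)
C(D) = 2*D
X = -8 (X = 2*(-4) = -8)
T(2) + d(2)*X = 2 + (2*2)*(-8) = 2 + 4*(-8) = 2 - 32 = -30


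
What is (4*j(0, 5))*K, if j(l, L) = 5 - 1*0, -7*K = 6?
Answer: -120/7 ≈ -17.143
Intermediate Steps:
K = -6/7 (K = -⅐*6 = -6/7 ≈ -0.85714)
j(l, L) = 5 (j(l, L) = 5 + 0 = 5)
(4*j(0, 5))*K = (4*5)*(-6/7) = 20*(-6/7) = -120/7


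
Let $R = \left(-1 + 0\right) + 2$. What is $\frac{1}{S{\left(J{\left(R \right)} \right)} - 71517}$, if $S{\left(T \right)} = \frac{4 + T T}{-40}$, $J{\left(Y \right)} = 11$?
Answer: $- \frac{8}{572161} \approx -1.3982 \cdot 10^{-5}$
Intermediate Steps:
$R = 1$ ($R = -1 + 2 = 1$)
$S{\left(T \right)} = - \frac{1}{10} - \frac{T^{2}}{40}$ ($S{\left(T \right)} = \left(4 + T^{2}\right) \left(- \frac{1}{40}\right) = - \frac{1}{10} - \frac{T^{2}}{40}$)
$\frac{1}{S{\left(J{\left(R \right)} \right)} - 71517} = \frac{1}{\left(- \frac{1}{10} - \frac{11^{2}}{40}\right) - 71517} = \frac{1}{\left(- \frac{1}{10} - \frac{121}{40}\right) - 71517} = \frac{1}{- \frac{25}{8} - 71517} = \frac{1}{- \frac{572161}{8}} = - \frac{8}{572161}$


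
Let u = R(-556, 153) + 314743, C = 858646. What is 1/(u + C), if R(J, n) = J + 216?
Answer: 1/1173049 ≈ 8.5248e-7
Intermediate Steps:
R(J, n) = 216 + J
u = 314403 (u = (216 - 556) + 314743 = -340 + 314743 = 314403)
1/(u + C) = 1/(314403 + 858646) = 1/1173049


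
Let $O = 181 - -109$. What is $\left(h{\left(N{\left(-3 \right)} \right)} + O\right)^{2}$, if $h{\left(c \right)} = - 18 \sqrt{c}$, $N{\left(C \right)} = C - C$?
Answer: $84100$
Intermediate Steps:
$N{\left(C \right)} = 0$
$O = 290$ ($O = 181 + 109 = 290$)
$\left(h{\left(N{\left(-3 \right)} \right)} + O\right)^{2} = \left(- 18 \sqrt{0} + 290\right)^{2} = \left(\left(-18\right) 0 + 290\right)^{2} = \left(0 + 290\right)^{2} = 290^{2} = 84100$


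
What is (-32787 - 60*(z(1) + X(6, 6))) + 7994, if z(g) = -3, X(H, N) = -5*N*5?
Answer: -15613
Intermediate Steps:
X(H, N) = -25*N
(-32787 - 60*(z(1) + X(6, 6))) + 7994 = (-32787 - 60*(-3 - 25*6)) + 7994 = (-32787 - 60*(-3 - 150)) + 7994 = (-32787 - 60*(-153)) + 7994 = (-32787 + 9180) + 7994 = -23607 + 7994 = -15613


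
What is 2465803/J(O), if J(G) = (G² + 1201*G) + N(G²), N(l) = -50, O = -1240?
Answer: 2465803/48310 ≈ 51.041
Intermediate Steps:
J(G) = -50 + G² + 1201*G (J(G) = (G² + 1201*G) - 50 = -50 + G² + 1201*G)
2465803/J(O) = 2465803/(-50 + (-1240)² + 1201*(-1240)) = 2465803/(-50 + 1537600 - 1489240) = 2465803/48310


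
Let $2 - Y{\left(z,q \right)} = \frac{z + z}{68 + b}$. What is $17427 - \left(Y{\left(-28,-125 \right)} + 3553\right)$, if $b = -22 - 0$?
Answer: $\frac{319028}{23} \approx 13871.0$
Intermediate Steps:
$b = -22$ ($b = -22 + 0 = -22$)
$Y{\left(z,q \right)} = 2 - \frac{z}{23}$ ($Y{\left(z,q \right)} = 2 - \frac{z + z}{68 - 22} = 2 - \frac{2 z}{46} = 2 - 2 z \frac{1}{46} = 2 - \frac{z}{23}$)
$17427 - \left(Y{\left(-28,-125 \right)} + 3553\right) = 17427 - \left(\left(2 - - \frac{28}{23}\right) + 3553\right) = 17427 - \left(\left(2 + \frac{28}{23}\right) + 3553\right) = 17427 - \left(\frac{74}{23} + 3553\right) = 17427 - \frac{81793}{23} = \frac{319028}{23}$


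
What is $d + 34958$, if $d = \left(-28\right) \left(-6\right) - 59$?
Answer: $35067$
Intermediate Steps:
$d = 109$ ($d = 168 - 59 = 109$)
$d + 34958 = 109 + 34958 = 35067$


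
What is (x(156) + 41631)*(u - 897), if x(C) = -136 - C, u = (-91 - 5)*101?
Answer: -437904027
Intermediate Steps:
u = -9696 (u = -96*101 = -9696)
(x(156) + 41631)*(u - 897) = ((-136 - 1*156) + 41631)*(-9696 - 897) = ((-136 - 156) + 41631)*(-10593) = (-292 + 41631)*(-10593) = 41339*(-10593) = -437904027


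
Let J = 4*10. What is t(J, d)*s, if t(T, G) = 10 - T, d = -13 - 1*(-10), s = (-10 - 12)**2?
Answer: -14520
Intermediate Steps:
s = 484 (s = (-22)**2 = 484)
d = -3 (d = -13 + 10 = -3)
J = 40
t(J, d)*s = (10 - 1*40)*484 = (10 - 40)*484 = -30*484 = -14520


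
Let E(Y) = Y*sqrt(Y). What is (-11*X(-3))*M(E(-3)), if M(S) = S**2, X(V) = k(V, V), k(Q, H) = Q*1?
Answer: -891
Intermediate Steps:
k(Q, H) = Q
X(V) = V
E(Y) = Y**(3/2)
(-11*X(-3))*M(E(-3)) = (-11*(-3))*((-3)**(3/2))**2 = 33*(-3*I*sqrt(3))**2 = 33*(-27) = -891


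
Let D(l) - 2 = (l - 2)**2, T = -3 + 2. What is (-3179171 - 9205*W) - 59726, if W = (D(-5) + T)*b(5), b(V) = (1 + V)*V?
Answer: -17046397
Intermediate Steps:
b(V) = V*(1 + V)
T = -1
D(l) = 2 + (-2 + l)**2 (D(l) = 2 + (l - 2)**2 = 2 + (-2 + l)**2)
W = 1500 (W = ((2 + (-2 - 5)**2) - 1)*(5*(1 + 5)) = ((2 + (-7)**2) - 1)*(5*6) = ((2 + 49) - 1)*30 = (51 - 1)*30 = 50*30 = 1500)
(-3179171 - 9205*W) - 59726 = (-3179171 - 9205*1500) - 59726 = (-3179171 - 13807500) - 59726 = -16986671 - 59726 = -17046397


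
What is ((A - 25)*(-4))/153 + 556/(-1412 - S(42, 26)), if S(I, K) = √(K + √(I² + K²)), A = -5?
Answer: 40/51 - 556/(1412 + √(26 + 2*√610)) ≈ 0.39295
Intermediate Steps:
((A - 25)*(-4))/153 + 556/(-1412 - S(42, 26)) = ((-5 - 25)*(-4))/153 + 556/(-1412 - √(26 + √(42² + 26²))) = -30*(-4)*(1/153) + 556/(-1412 - √(26 + √(1764 + 676))) = 120*(1/153) + 556/(-1412 - √(26 + √2440)) = 40/51 + 556/(-1412 - √(26 + 2*√610))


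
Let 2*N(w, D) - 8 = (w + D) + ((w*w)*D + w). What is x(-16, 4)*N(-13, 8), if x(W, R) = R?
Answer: 2684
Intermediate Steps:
N(w, D) = 4 + w + D/2 + D*w**2/2 (N(w, D) = 4 + ((w + D) + ((w*w)*D + w))/2 = 4 + ((D + w) + (w**2*D + w))/2 = 4 + ((D + w) + (D*w**2 + w))/2 = 4 + ((D + w) + (w + D*w**2))/2 = 4 + (D + 2*w + D*w**2)/2 = 4 + (w + D/2 + D*w**2/2) = 4 + w + D/2 + D*w**2/2)
x(-16, 4)*N(-13, 8) = 4*(4 - 13 + (1/2)*8 + (1/2)*8*(-13)**2) = 4*(4 - 13 + 4 + (1/2)*8*169) = 4*(4 - 13 + 4 + 676) = 4*671 = 2684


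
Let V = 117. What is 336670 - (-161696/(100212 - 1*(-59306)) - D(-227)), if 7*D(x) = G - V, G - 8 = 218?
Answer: 187976497377/558313 ≈ 3.3669e+5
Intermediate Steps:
G = 226 (G = 8 + 218 = 226)
D(x) = 109/7 (D(x) = (226 - 1*117)/7 = (226 - 117)/7 = (⅐)*109 = 109/7)
336670 - (-161696/(100212 - 1*(-59306)) - D(-227)) = 336670 - (-161696/(100212 - 1*(-59306)) - 1*109/7) = 336670 - (-161696/(100212 + 59306) - 109/7) = 336670 - (-161696/159518 - 109/7) = 336670 - (-161696*1/159518 - 109/7) = 336670 - (-80848/79759 - 109/7) = 336670 - 1*(-9259667/558313) = 336670 + 9259667/558313 = 187976497377/558313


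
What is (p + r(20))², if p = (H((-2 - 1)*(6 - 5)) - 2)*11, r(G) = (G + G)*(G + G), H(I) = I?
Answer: 2387025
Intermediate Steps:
r(G) = 4*G² (r(G) = (2*G)*(2*G) = 4*G²)
p = -55 (p = ((-2 - 1)*(6 - 5) - 2)*11 = (-3*1 - 2)*11 = (-3 - 2)*11 = -5*11 = -55)
(p + r(20))² = (-55 + 4*20²)² = (-55 + 4*400)² = (-55 + 1600)² = 1545² = 2387025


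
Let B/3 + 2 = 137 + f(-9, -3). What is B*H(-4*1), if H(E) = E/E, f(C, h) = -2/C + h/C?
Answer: 1220/3 ≈ 406.67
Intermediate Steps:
H(E) = 1
B = 1220/3 (B = -6 + 3*(137 + (-2 - 3)/(-9)) = -6 + 3*(137 - ⅑*(-5)) = -6 + 3*(137 + 5/9) = -6 + 3*(1238/9) = -6 + 1238/3 = 1220/3 ≈ 406.67)
B*H(-4*1) = (1220/3)*1 = 1220/3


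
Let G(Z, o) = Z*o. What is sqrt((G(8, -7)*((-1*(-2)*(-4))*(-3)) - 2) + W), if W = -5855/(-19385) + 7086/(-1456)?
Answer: I*sqrt(2689736709227386)/1411228 ≈ 36.75*I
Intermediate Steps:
W = -12883723/2822456 (W = -5855*(-1/19385) + 7086*(-1/1456) = 1171/3877 - 3543/728 = -12883723/2822456 ≈ -4.5647)
sqrt((G(8, -7)*((-1*(-2)*(-4))*(-3)) - 2) + W) = sqrt(((8*(-7))*((-1*(-2)*(-4))*(-3)) - 2) - 12883723/2822456) = sqrt((-56*2*(-4)*(-3) - 2) - 12883723/2822456) = sqrt((-(-448)*(-3) - 2) - 12883723/2822456) = sqrt((-56*24 - 2) - 12883723/2822456) = sqrt((-1344 - 2) - 12883723/2822456) = sqrt(-1346 - 12883723/2822456) = sqrt(-3811909499/2822456) = I*sqrt(2689736709227386)/1411228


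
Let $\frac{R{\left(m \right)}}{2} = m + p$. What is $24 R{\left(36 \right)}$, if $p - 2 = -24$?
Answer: $672$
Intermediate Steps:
$p = -22$ ($p = 2 - 24 = -22$)
$R{\left(m \right)} = -44 + 2 m$ ($R{\left(m \right)} = 2 \left(m - 22\right) = 2 \left(-22 + m\right) = -44 + 2 m$)
$24 R{\left(36 \right)} = 24 \left(-44 + 2 \cdot 36\right) = 24 \left(-44 + 72\right) = 24 \cdot 28 = 672$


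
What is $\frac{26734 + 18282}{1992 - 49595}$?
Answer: $- \frac{45016}{47603} \approx -0.94565$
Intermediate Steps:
$\frac{26734 + 18282}{1992 - 49595} = \frac{45016}{-47603} = 45016 \left(- \frac{1}{47603}\right) = - \frac{45016}{47603}$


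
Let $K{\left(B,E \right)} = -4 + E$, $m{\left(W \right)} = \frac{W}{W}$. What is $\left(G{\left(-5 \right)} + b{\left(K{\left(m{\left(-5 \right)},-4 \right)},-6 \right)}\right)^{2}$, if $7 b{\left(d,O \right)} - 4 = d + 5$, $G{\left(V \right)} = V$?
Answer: $\frac{1156}{49} \approx 23.592$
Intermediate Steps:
$m{\left(W \right)} = 1$
$b{\left(d,O \right)} = \frac{9}{7} + \frac{d}{7}$ ($b{\left(d,O \right)} = \frac{4}{7} + \frac{d + 5}{7} = \frac{4}{7} + \frac{5 + d}{7} = \frac{4}{7} + \left(\frac{5}{7} + \frac{d}{7}\right) = \frac{9}{7} + \frac{d}{7}$)
$\left(G{\left(-5 \right)} + b{\left(K{\left(m{\left(-5 \right)},-4 \right)},-6 \right)}\right)^{2} = \left(-5 + \left(\frac{9}{7} + \frac{-4 - 4}{7}\right)\right)^{2} = \left(-5 + \left(\frac{9}{7} + \frac{1}{7} \left(-8\right)\right)\right)^{2} = \left(-5 + \left(\frac{9}{7} - \frac{8}{7}\right)\right)^{2} = \left(-5 + \frac{1}{7}\right)^{2} = \left(- \frac{34}{7}\right)^{2} = \frac{1156}{49}$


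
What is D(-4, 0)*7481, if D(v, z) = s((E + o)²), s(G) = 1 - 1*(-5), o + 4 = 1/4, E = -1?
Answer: 44886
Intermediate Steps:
o = -15/4 (o = -4 + 1/4 = -4 + ¼ = -15/4 ≈ -3.7500)
s(G) = 6 (s(G) = 1 + 5 = 6)
D(v, z) = 6
D(-4, 0)*7481 = 6*7481 = 44886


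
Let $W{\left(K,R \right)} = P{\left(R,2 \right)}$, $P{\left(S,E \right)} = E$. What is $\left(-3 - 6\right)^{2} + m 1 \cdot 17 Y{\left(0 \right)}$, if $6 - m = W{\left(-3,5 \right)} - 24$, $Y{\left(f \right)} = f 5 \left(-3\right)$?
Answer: $81$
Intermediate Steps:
$Y{\left(f \right)} = - 15 f$ ($Y{\left(f \right)} = 5 f \left(-3\right) = - 15 f$)
$W{\left(K,R \right)} = 2$
$m = 28$ ($m = 6 - \left(2 - 24\right) = 6 - -22 = 6 + 22 = 28$)
$\left(-3 - 6\right)^{2} + m 1 \cdot 17 Y{\left(0 \right)} = \left(-3 - 6\right)^{2} + 28 \cdot 1 \cdot 17 \left(\left(-15\right) 0\right) = \left(-9\right)^{2} + 28 \cdot 17 \cdot 0 = 81 + 28 \cdot 0 = 81 + 0 = 81$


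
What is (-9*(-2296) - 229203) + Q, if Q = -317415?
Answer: -525954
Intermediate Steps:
(-9*(-2296) - 229203) + Q = (-9*(-2296) - 229203) - 317415 = (20664 - 229203) - 317415 = -208539 - 317415 = -525954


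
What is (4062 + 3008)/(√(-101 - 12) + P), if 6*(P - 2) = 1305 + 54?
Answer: 6461980/209301 - 28280*I*√113/209301 ≈ 30.874 - 1.4363*I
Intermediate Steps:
P = 457/2 (P = 2 + (1305 + 54)/6 = 2 + (⅙)*1359 = 2 + 453/2 = 457/2 ≈ 228.50)
(4062 + 3008)/(√(-101 - 12) + P) = (4062 + 3008)/(√(-101 - 12) + 457/2) = 7070/(√(-113) + 457/2) = 7070/(I*√113 + 457/2) = 7070/(457/2 + I*√113)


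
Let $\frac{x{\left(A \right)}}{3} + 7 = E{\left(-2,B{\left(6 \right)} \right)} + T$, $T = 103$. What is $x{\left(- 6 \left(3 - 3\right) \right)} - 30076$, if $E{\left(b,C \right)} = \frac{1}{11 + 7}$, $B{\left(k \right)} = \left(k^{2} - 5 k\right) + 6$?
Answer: $- \frac{178727}{6} \approx -29788.0$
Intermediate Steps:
$B{\left(k \right)} = 6 + k^{2} - 5 k$
$E{\left(b,C \right)} = \frac{1}{18}$
$x{\left(A \right)} = \frac{1729}{6}$ ($x{\left(A \right)} = -21 + 3 \left(\frac{1}{18} + 103\right) = -21 + 3 \cdot \frac{1855}{18} = -21 + \frac{1855}{6} = \frac{1729}{6}$)
$x{\left(- 6 \left(3 - 3\right) \right)} - 30076 = \frac{1729}{6} - 30076 = - \frac{178727}{6}$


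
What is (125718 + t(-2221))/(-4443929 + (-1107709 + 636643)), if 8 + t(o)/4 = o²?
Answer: -3971410/982999 ≈ -4.0401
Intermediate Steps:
t(o) = -32 + 4*o²
(125718 + t(-2221))/(-4443929 + (-1107709 + 636643)) = (125718 + (-32 + 4*(-2221)²))/(-4443929 + (-1107709 + 636643)) = (125718 + (-32 + 4*4932841))/(-4443929 - 471066) = (125718 + (-32 + 19731364))/(-4914995) = (125718 + 19731332)*(-1/4914995) = 19857050*(-1/4914995) = -3971410/982999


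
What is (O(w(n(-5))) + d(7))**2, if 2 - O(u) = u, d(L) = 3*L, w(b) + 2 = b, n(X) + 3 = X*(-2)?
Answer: 324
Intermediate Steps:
n(X) = -3 - 2*X (n(X) = -3 + X*(-2) = -3 - 2*X)
w(b) = -2 + b
O(u) = 2 - u
(O(w(n(-5))) + d(7))**2 = ((2 - (-2 + (-3 - 2*(-5)))) + 3*7)**2 = ((2 - (-2 + (-3 + 10))) + 21)**2 = ((2 - (-2 + 7)) + 21)**2 = ((2 - 1*5) + 21)**2 = ((2 - 5) + 21)**2 = (-3 + 21)**2 = 18**2 = 324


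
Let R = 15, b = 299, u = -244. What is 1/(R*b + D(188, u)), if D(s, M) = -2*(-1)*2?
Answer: 1/4489 ≈ 0.00022277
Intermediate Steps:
D(s, M) = 4 (D(s, M) = 2*2 = 4)
1/(R*b + D(188, u)) = 1/(15*299 + 4) = 1/(4485 + 4) = 1/4489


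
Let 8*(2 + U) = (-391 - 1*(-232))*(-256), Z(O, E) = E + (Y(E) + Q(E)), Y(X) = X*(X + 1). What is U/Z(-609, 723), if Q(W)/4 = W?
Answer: 5086/527067 ≈ 0.0096496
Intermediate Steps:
Q(W) = 4*W
Y(X) = X*(1 + X)
Z(O, E) = 5*E + E*(1 + E) (Z(O, E) = E + (E*(1 + E) + 4*E) = E + (4*E + E*(1 + E)) = 5*E + E*(1 + E))
U = 5086 (U = -2 + ((-391 - 1*(-232))*(-256))/8 = -2 + ((-391 + 232)*(-256))/8 = -2 + (-159*(-256))/8 = -2 + (⅛)*40704 = -2 + 5088 = 5086)
U/Z(-609, 723) = 5086/((723*(6 + 723))) = 5086/((723*729)) = 5086/527067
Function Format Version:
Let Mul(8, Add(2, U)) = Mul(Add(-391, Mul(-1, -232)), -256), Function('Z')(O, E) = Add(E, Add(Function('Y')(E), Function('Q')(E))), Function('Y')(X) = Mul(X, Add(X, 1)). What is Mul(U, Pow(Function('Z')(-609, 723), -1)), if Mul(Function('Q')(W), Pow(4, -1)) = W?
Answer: Rational(5086, 527067) ≈ 0.0096496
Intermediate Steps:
Function('Q')(W) = Mul(4, W)
Function('Y')(X) = Mul(X, Add(1, X))
Function('Z')(O, E) = Add(Mul(5, E), Mul(E, Add(1, E))) (Function('Z')(O, E) = Add(E, Add(Mul(E, Add(1, E)), Mul(4, E))) = Add(E, Add(Mul(4, E), Mul(E, Add(1, E)))) = Add(Mul(5, E), Mul(E, Add(1, E))))
U = 5086 (U = Add(-2, Mul(Rational(1, 8), Mul(Add(-391, Mul(-1, -232)), -256))) = Add(-2, Mul(Rational(1, 8), Mul(Add(-391, 232), -256))) = Add(-2, Mul(Rational(1, 8), Mul(-159, -256))) = Add(-2, Mul(Rational(1, 8), 40704)) = Add(-2, 5088) = 5086)
Mul(U, Pow(Function('Z')(-609, 723), -1)) = Mul(5086, Pow(Mul(723, Add(6, 723)), -1)) = Mul(5086, Pow(Mul(723, 729), -1)) = Mul(5086, Pow(527067, -1)) = Mul(5086, Rational(1, 527067)) = Rational(5086, 527067)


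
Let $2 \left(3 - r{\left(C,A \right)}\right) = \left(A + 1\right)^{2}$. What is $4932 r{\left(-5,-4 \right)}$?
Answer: $-7398$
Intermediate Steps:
$r{\left(C,A \right)} = 3 - \frac{\left(1 + A\right)^{2}}{2}$ ($r{\left(C,A \right)} = 3 - \frac{\left(A + 1\right)^{2}}{2} = 3 - \frac{\left(1 + A\right)^{2}}{2}$)
$4932 r{\left(-5,-4 \right)} = 4932 \left(3 - \frac{\left(1 - 4\right)^{2}}{2}\right) = 4932 \left(3 - \frac{\left(-3\right)^{2}}{2}\right) = 4932 \left(3 - \frac{9}{2}\right) = 4932 \left(- \frac{3}{2}\right) = -7398$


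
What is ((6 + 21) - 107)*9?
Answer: -720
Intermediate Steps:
((6 + 21) - 107)*9 = (27 - 107)*9 = -80*9 = -720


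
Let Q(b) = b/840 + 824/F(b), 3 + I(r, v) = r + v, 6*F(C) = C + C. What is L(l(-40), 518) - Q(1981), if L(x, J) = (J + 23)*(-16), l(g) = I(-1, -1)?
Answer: -2058561583/237720 ≈ -8659.6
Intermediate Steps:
F(C) = C/3 (F(C) = (C + C)/6 = (2*C)/6 = C/3)
I(r, v) = -3 + r + v (I(r, v) = -3 + (r + v) = -3 + r + v)
l(g) = -5 (l(g) = -3 - 1 - 1 = -5)
L(x, J) = -368 - 16*J (L(x, J) = (23 + J)*(-16) = -368 - 16*J)
Q(b) = 2472/b + b/840 (Q(b) = b/840 + 824/((b/3)) = b*(1/840) + 824*(3/b) = b/840 + 2472/b = 2472/b + b/840)
L(l(-40), 518) - Q(1981) = (-368 - 16*518) - (2472/1981 + (1/840)*1981) = (-368 - 8288) - (2472*(1/1981) + 283/120) = -8656 - (2472/1981 + 283/120) = -8656 - 1*857263/237720 = -8656 - 857263/237720 = -2058561583/237720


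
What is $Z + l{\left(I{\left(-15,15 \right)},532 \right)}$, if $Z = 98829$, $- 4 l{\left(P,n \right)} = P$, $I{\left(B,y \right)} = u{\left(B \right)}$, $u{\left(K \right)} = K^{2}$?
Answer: $\frac{395091}{4} \approx 98773.0$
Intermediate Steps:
$I{\left(B,y \right)} = B^{2}$
$l{\left(P,n \right)} = - \frac{P}{4}$
$Z + l{\left(I{\left(-15,15 \right)},532 \right)} = 98829 - \frac{\left(-15\right)^{2}}{4} = 98829 - \frac{225}{4} = \frac{395091}{4}$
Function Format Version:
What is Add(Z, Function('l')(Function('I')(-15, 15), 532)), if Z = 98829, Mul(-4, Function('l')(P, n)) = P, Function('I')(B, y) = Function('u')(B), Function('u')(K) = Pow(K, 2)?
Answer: Rational(395091, 4) ≈ 98773.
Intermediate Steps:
Function('I')(B, y) = Pow(B, 2)
Function('l')(P, n) = Mul(Rational(-1, 4), P)
Add(Z, Function('l')(Function('I')(-15, 15), 532)) = Add(98829, Mul(Rational(-1, 4), Pow(-15, 2))) = Add(98829, Mul(Rational(-1, 4), 225)) = Add(98829, Rational(-225, 4)) = Rational(395091, 4)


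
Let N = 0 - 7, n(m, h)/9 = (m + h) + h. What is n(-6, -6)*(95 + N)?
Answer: -14256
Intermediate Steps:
n(m, h) = 9*m + 18*h (n(m, h) = 9*((m + h) + h) = 9*((h + m) + h) = 9*(m + 2*h) = 9*m + 18*h)
N = -7
n(-6, -6)*(95 + N) = (9*(-6) + 18*(-6))*(95 - 7) = (-54 - 108)*88 = -162*88 = -14256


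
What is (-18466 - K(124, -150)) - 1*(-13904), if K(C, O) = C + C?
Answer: -4810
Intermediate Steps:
K(C, O) = 2*C
(-18466 - K(124, -150)) - 1*(-13904) = (-18466 - 2*124) - 1*(-13904) = (-18466 - 1*248) + 13904 = (-18466 - 248) + 13904 = -18714 + 13904 = -4810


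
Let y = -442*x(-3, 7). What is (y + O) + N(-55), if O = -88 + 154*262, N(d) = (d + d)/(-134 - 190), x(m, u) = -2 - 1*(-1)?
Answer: 6593779/162 ≈ 40702.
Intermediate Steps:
x(m, u) = -1 (x(m, u) = -2 + 1 = -1)
N(d) = -d/162 (N(d) = (2*d)/(-324) = (2*d)*(-1/324) = -d/162)
O = 40260 (O = -88 + 40348 = 40260)
y = 442 (y = -442*(-1) = 442)
(y + O) + N(-55) = (442 + 40260) - 1/162*(-55) = 40702 + 55/162 = 6593779/162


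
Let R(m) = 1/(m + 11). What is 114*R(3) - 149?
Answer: -986/7 ≈ -140.86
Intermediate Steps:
R(m) = 1/(11 + m)
114*R(3) - 149 = 114/(11 + 3) - 149 = 114/14 - 149 = 114*(1/14) - 149 = 57/7 - 149 = -986/7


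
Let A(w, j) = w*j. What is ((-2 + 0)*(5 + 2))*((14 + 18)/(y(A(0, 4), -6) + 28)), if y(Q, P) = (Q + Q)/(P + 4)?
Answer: -16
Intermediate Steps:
A(w, j) = j*w
y(Q, P) = 2*Q/(4 + P) (y(Q, P) = (2*Q)/(4 + P) = 2*Q/(4 + P))
((-2 + 0)*(5 + 2))*((14 + 18)/(y(A(0, 4), -6) + 28)) = ((-2 + 0)*(5 + 2))*((14 + 18)/(2*(4*0)/(4 - 6) + 28)) = (-2*7)*(32/(2*0/(-2) + 28)) = -448/(2*0*(-1/2) + 28) = -448/(0 + 28) = -448/28 = -14*8/7 = -16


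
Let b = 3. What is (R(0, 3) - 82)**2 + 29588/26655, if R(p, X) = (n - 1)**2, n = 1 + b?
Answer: 142074083/26655 ≈ 5330.1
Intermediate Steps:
n = 4 (n = 1 + 3 = 4)
R(p, X) = 9 (R(p, X) = (4 - 1)**2 = 3**2 = 9)
(R(0, 3) - 82)**2 + 29588/26655 = (9 - 82)**2 + 29588/26655 = (-73)**2 + 29588*(1/26655) = 5329 + 29588/26655 = 142074083/26655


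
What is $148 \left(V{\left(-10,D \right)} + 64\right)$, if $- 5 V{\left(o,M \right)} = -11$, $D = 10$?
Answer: $\frac{48988}{5} \approx 9797.6$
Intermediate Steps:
$V{\left(o,M \right)} = \frac{11}{5}$ ($V{\left(o,M \right)} = \left(- \frac{1}{5}\right) \left(-11\right) = \frac{11}{5}$)
$148 \left(V{\left(-10,D \right)} + 64\right) = 148 \left(\frac{11}{5} + 64\right) = 148 \cdot \frac{331}{5} = \frac{48988}{5}$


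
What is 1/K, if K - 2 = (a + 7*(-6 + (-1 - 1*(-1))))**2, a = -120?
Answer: 1/26246 ≈ 3.8101e-5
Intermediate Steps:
K = 26246 (K = 2 + (-120 + 7*(-6 + (-1 - 1*(-1))))**2 = 2 + (-120 + 7*(-6 + (-1 + 1)))**2 = 2 + (-120 + 7*(-6 + 0))**2 = 2 + (-120 + 7*(-6))**2 = 2 + (-120 - 42)**2 = 2 + (-162)**2 = 2 + 26244 = 26246)
1/K = 1/26246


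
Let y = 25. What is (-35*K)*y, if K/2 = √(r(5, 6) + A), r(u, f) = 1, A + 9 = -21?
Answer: -1750*I*√29 ≈ -9424.0*I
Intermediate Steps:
A = -30 (A = -9 - 21 = -30)
K = 2*I*√29 (K = 2*√(1 - 30) = 2*√(-29) = 2*(I*√29) = 2*I*√29 ≈ 10.77*I)
(-35*K)*y = -70*I*√29*25 = -1750*I*√29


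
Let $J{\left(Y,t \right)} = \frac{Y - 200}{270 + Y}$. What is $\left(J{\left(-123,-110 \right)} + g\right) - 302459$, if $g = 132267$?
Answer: $- \frac{25018547}{147} \approx -1.7019 \cdot 10^{5}$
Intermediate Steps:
$J{\left(Y,t \right)} = \frac{-200 + Y}{270 + Y}$
$\left(J{\left(-123,-110 \right)} + g\right) - 302459 = \left(\frac{-200 - 123}{270 - 123} + 132267\right) - 302459 = \left(\frac{1}{147} \left(-323\right) + 132267\right) - 302459 = \left(- \frac{323}{147} + 132267\right) - 302459 = \frac{19442926}{147} - 302459 = - \frac{25018547}{147}$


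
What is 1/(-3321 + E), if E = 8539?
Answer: 1/5218 ≈ 0.00019164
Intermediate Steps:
1/(-3321 + E) = 1/(-3321 + 8539) = 1/5218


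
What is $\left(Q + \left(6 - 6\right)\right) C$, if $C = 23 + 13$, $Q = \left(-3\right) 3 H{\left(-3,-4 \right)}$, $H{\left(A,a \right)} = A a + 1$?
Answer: $-4212$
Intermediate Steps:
$H{\left(A,a \right)} = 1 + A a$
$Q = -117$ ($Q = \left(-3\right) 3 \left(1 - -12\right) = - 9 \left(1 + 12\right) = \left(-9\right) 13 = -117$)
$C = 36$
$\left(Q + \left(6 - 6\right)\right) C = \left(-117 + \left(6 - 6\right)\right) 36 = \left(-117 + 0\right) 36 = \left(-117\right) 36 = -4212$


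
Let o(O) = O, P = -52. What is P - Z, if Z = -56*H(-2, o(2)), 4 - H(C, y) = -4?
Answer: 396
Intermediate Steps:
H(C, y) = 8 (H(C, y) = 4 - 1*(-4) = 4 + 4 = 8)
Z = -448 (Z = -56*8 = -448)
P - Z = -52 - 1*(-448) = -52 + 448 = 396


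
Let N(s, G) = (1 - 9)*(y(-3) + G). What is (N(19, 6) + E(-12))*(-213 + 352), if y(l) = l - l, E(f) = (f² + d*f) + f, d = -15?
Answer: 36696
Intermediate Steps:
E(f) = f² - 14*f (E(f) = (f² - 15*f) + f = f² - 14*f)
y(l) = 0
N(s, G) = -8*G (N(s, G) = (1 - 9)*(0 + G) = -8*G)
(N(19, 6) + E(-12))*(-213 + 352) = (-8*6 - 12*(-14 - 12))*(-213 + 352) = (-48 - 12*(-26))*139 = (-48 + 312)*139 = 264*139 = 36696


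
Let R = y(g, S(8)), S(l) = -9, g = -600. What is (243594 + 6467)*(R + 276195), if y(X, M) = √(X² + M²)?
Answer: 69065597895 + 750183*√40009 ≈ 6.9216e+10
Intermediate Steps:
y(X, M) = √(M² + X²)
R = 3*√40009 (R = √((-9)² + (-600)²) = √(81 + 360000) = √360081 = 3*√40009 ≈ 600.07)
(243594 + 6467)*(R + 276195) = (243594 + 6467)*(3*√40009 + 276195) = 250061*(276195 + 3*√40009) = 69065597895 + 750183*√40009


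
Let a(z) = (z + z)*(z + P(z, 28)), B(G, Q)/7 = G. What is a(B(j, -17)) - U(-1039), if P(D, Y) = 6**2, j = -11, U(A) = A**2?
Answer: -1073207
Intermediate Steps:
B(G, Q) = 7*G
P(D, Y) = 36
a(z) = 2*z*(36 + z) (a(z) = (z + z)*(z + 36) = (2*z)*(36 + z) = 2*z*(36 + z))
a(B(j, -17)) - U(-1039) = 2*(7*(-11))*(36 + 7*(-11)) - 1*(-1039)**2 = 2*(-77)*(36 - 77) - 1*1079521 = 2*(-77)*(-41) - 1079521 = 6314 - 1079521 = -1073207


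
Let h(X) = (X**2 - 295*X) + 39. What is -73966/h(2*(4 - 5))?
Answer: -73966/633 ≈ -116.85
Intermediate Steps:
h(X) = 39 + X**2 - 295*X
-73966/h(2*(4 - 5)) = -73966/(39 + (2*(4 - 5))**2 - 590*(4 - 5)) = -73966/(39 + (2*(-1))**2 - 590*(-1)) = -73966/(39 + (-2)**2 - 295*(-2)) = -73966/(39 + 4 + 590) = -73966/633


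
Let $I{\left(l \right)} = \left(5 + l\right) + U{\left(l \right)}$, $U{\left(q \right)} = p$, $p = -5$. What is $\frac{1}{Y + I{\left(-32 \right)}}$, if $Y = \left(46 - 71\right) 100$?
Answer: $- \frac{1}{2532} \approx -0.00039494$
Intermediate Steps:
$U{\left(q \right)} = -5$
$I{\left(l \right)} = l$ ($I{\left(l \right)} = \left(5 + l\right) - 5 = l$)
$Y = -2500$ ($Y = \left(-25\right) 100 = -2500$)
$\frac{1}{Y + I{\left(-32 \right)}} = \frac{1}{-2500 - 32} = \frac{1}{-2532} = - \frac{1}{2532}$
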